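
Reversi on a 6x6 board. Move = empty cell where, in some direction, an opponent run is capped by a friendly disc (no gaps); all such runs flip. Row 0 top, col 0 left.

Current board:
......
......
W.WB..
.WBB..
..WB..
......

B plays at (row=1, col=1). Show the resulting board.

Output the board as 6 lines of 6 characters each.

Answer: ......
.B....
W.BB..
.WBB..
..WB..
......

Derivation:
Place B at (1,1); scan 8 dirs for brackets.
Dir NW: first cell '.' (not opp) -> no flip
Dir N: first cell '.' (not opp) -> no flip
Dir NE: first cell '.' (not opp) -> no flip
Dir W: first cell '.' (not opp) -> no flip
Dir E: first cell '.' (not opp) -> no flip
Dir SW: opp run (2,0), next=edge -> no flip
Dir S: first cell '.' (not opp) -> no flip
Dir SE: opp run (2,2) capped by B -> flip
All flips: (2,2)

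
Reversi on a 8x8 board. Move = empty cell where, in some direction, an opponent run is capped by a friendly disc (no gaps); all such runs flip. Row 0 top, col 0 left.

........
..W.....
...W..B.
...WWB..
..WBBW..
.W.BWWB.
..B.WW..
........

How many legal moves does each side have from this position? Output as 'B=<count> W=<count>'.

-- B to move --
(0,1): flips 4 -> legal
(0,2): no bracket -> illegal
(0,3): no bracket -> illegal
(1,1): no bracket -> illegal
(1,3): flips 2 -> legal
(1,4): no bracket -> illegal
(2,1): no bracket -> illegal
(2,2): flips 1 -> legal
(2,4): flips 1 -> legal
(2,5): flips 1 -> legal
(3,1): flips 1 -> legal
(3,2): flips 2 -> legal
(3,6): no bracket -> illegal
(4,0): flips 1 -> legal
(4,1): flips 1 -> legal
(4,6): flips 1 -> legal
(5,0): no bracket -> illegal
(5,2): no bracket -> illegal
(6,0): no bracket -> illegal
(6,1): no bracket -> illegal
(6,3): no bracket -> illegal
(6,6): flips 1 -> legal
(7,3): no bracket -> illegal
(7,4): flips 3 -> legal
(7,5): flips 4 -> legal
(7,6): flips 2 -> legal
B mobility = 14
-- W to move --
(1,5): no bracket -> illegal
(1,6): no bracket -> illegal
(1,7): no bracket -> illegal
(2,4): no bracket -> illegal
(2,5): flips 1 -> legal
(2,7): no bracket -> illegal
(3,2): flips 1 -> legal
(3,6): flips 1 -> legal
(3,7): no bracket -> illegal
(4,6): no bracket -> illegal
(4,7): flips 1 -> legal
(5,2): flips 2 -> legal
(5,7): flips 1 -> legal
(6,1): no bracket -> illegal
(6,3): flips 2 -> legal
(6,6): no bracket -> illegal
(6,7): flips 1 -> legal
(7,1): no bracket -> illegal
(7,2): no bracket -> illegal
(7,3): flips 1 -> legal
W mobility = 9

Answer: B=14 W=9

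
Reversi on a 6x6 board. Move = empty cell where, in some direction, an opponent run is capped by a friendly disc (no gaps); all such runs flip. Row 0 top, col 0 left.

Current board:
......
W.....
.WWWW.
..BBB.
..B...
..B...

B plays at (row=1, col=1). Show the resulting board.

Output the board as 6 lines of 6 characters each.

Answer: ......
WB....
.WBWW.
..BBB.
..B...
..B...

Derivation:
Place B at (1,1); scan 8 dirs for brackets.
Dir NW: first cell '.' (not opp) -> no flip
Dir N: first cell '.' (not opp) -> no flip
Dir NE: first cell '.' (not opp) -> no flip
Dir W: opp run (1,0), next=edge -> no flip
Dir E: first cell '.' (not opp) -> no flip
Dir SW: first cell '.' (not opp) -> no flip
Dir S: opp run (2,1), next='.' -> no flip
Dir SE: opp run (2,2) capped by B -> flip
All flips: (2,2)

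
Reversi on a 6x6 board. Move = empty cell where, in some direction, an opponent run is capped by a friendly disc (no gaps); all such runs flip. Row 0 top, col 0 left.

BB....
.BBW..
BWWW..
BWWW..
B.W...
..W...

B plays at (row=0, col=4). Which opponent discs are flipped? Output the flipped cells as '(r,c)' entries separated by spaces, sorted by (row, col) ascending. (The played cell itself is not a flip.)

Dir NW: edge -> no flip
Dir N: edge -> no flip
Dir NE: edge -> no flip
Dir W: first cell '.' (not opp) -> no flip
Dir E: first cell '.' (not opp) -> no flip
Dir SW: opp run (1,3) (2,2) (3,1) capped by B -> flip
Dir S: first cell '.' (not opp) -> no flip
Dir SE: first cell '.' (not opp) -> no flip

Answer: (1,3) (2,2) (3,1)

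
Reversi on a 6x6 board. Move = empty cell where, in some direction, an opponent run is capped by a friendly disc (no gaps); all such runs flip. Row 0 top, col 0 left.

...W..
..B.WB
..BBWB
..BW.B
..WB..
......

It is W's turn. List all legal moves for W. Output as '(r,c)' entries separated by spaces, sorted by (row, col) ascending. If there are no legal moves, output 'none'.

(0,1): no bracket -> illegal
(0,2): flips 3 -> legal
(0,4): no bracket -> illegal
(0,5): no bracket -> illegal
(1,1): flips 1 -> legal
(1,3): flips 1 -> legal
(2,1): flips 3 -> legal
(3,1): flips 1 -> legal
(3,4): no bracket -> illegal
(4,1): flips 2 -> legal
(4,4): flips 1 -> legal
(4,5): no bracket -> illegal
(5,2): no bracket -> illegal
(5,3): flips 1 -> legal
(5,4): no bracket -> illegal

Answer: (0,2) (1,1) (1,3) (2,1) (3,1) (4,1) (4,4) (5,3)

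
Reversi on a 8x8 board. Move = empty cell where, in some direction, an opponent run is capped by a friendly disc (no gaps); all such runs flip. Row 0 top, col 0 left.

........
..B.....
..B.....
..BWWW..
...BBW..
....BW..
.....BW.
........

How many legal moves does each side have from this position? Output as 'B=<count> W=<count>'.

Answer: B=9 W=8

Derivation:
-- B to move --
(2,3): flips 1 -> legal
(2,4): flips 1 -> legal
(2,5): flips 4 -> legal
(2,6): flips 1 -> legal
(3,6): flips 4 -> legal
(4,2): no bracket -> illegal
(4,6): flips 1 -> legal
(5,6): flips 1 -> legal
(5,7): no bracket -> illegal
(6,4): no bracket -> illegal
(6,7): flips 1 -> legal
(7,5): no bracket -> illegal
(7,6): no bracket -> illegal
(7,7): flips 2 -> legal
B mobility = 9
-- W to move --
(0,1): no bracket -> illegal
(0,2): no bracket -> illegal
(0,3): no bracket -> illegal
(1,1): flips 1 -> legal
(1,3): no bracket -> illegal
(2,1): no bracket -> illegal
(2,3): no bracket -> illegal
(3,1): flips 1 -> legal
(4,1): no bracket -> illegal
(4,2): flips 2 -> legal
(5,2): flips 1 -> legal
(5,3): flips 3 -> legal
(5,6): no bracket -> illegal
(6,3): flips 1 -> legal
(6,4): flips 3 -> legal
(7,4): no bracket -> illegal
(7,5): flips 1 -> legal
(7,6): no bracket -> illegal
W mobility = 8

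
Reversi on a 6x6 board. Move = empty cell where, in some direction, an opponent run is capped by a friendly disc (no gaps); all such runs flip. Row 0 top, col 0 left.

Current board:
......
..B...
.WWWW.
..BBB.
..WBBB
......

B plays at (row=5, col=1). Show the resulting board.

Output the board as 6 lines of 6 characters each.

Place B at (5,1); scan 8 dirs for brackets.
Dir NW: first cell '.' (not opp) -> no flip
Dir N: first cell '.' (not opp) -> no flip
Dir NE: opp run (4,2) capped by B -> flip
Dir W: first cell '.' (not opp) -> no flip
Dir E: first cell '.' (not opp) -> no flip
Dir SW: edge -> no flip
Dir S: edge -> no flip
Dir SE: edge -> no flip
All flips: (4,2)

Answer: ......
..B...
.WWWW.
..BBB.
..BBBB
.B....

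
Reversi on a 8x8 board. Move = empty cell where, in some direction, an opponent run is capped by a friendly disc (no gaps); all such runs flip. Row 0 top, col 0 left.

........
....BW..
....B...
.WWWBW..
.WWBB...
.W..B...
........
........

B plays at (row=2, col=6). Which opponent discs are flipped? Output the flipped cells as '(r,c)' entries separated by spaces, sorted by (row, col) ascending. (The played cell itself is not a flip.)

Answer: (3,5)

Derivation:
Dir NW: opp run (1,5), next='.' -> no flip
Dir N: first cell '.' (not opp) -> no flip
Dir NE: first cell '.' (not opp) -> no flip
Dir W: first cell '.' (not opp) -> no flip
Dir E: first cell '.' (not opp) -> no flip
Dir SW: opp run (3,5) capped by B -> flip
Dir S: first cell '.' (not opp) -> no flip
Dir SE: first cell '.' (not opp) -> no flip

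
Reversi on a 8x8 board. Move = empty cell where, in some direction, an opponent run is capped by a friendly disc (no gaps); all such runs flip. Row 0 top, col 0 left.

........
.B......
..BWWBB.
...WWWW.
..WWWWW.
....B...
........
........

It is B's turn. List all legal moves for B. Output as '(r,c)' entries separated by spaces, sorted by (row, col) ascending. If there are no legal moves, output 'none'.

Answer: (1,4) (2,7) (3,2) (4,7) (5,2) (5,3) (5,5) (5,6)

Derivation:
(1,2): no bracket -> illegal
(1,3): no bracket -> illegal
(1,4): flips 3 -> legal
(1,5): no bracket -> illegal
(2,7): flips 2 -> legal
(3,1): no bracket -> illegal
(3,2): flips 1 -> legal
(3,7): no bracket -> illegal
(4,1): no bracket -> illegal
(4,7): flips 1 -> legal
(5,1): no bracket -> illegal
(5,2): flips 2 -> legal
(5,3): flips 2 -> legal
(5,5): flips 4 -> legal
(5,6): flips 2 -> legal
(5,7): no bracket -> illegal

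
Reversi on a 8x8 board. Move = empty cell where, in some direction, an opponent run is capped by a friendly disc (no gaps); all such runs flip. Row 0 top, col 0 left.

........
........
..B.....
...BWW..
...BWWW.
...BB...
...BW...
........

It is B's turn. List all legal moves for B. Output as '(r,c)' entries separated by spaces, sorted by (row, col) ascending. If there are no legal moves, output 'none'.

(2,3): no bracket -> illegal
(2,4): flips 2 -> legal
(2,5): flips 1 -> legal
(2,6): flips 2 -> legal
(3,6): flips 3 -> legal
(3,7): no bracket -> illegal
(4,7): flips 3 -> legal
(5,5): flips 1 -> legal
(5,6): no bracket -> illegal
(5,7): no bracket -> illegal
(6,5): flips 1 -> legal
(7,3): no bracket -> illegal
(7,4): flips 1 -> legal
(7,5): flips 1 -> legal

Answer: (2,4) (2,5) (2,6) (3,6) (4,7) (5,5) (6,5) (7,4) (7,5)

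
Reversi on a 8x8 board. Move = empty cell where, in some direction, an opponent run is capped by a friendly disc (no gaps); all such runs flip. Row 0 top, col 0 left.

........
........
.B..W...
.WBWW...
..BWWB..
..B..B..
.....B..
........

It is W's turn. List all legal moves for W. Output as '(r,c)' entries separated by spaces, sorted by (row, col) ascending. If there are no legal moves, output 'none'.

(1,0): flips 2 -> legal
(1,1): flips 1 -> legal
(1,2): no bracket -> illegal
(2,0): no bracket -> illegal
(2,2): no bracket -> illegal
(2,3): no bracket -> illegal
(3,0): no bracket -> illegal
(3,5): no bracket -> illegal
(3,6): no bracket -> illegal
(4,1): flips 1 -> legal
(4,6): flips 1 -> legal
(5,1): flips 1 -> legal
(5,3): flips 1 -> legal
(5,4): no bracket -> illegal
(5,6): flips 1 -> legal
(6,1): flips 1 -> legal
(6,2): no bracket -> illegal
(6,3): no bracket -> illegal
(6,4): no bracket -> illegal
(6,6): flips 1 -> legal
(7,4): no bracket -> illegal
(7,5): no bracket -> illegal
(7,6): no bracket -> illegal

Answer: (1,0) (1,1) (4,1) (4,6) (5,1) (5,3) (5,6) (6,1) (6,6)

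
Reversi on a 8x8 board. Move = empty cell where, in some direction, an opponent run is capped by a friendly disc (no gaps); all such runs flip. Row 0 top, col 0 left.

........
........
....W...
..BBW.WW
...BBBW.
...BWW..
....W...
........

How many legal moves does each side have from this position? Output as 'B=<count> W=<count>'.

-- B to move --
(1,3): no bracket -> illegal
(1,4): flips 2 -> legal
(1,5): flips 1 -> legal
(2,3): flips 1 -> legal
(2,5): flips 1 -> legal
(2,6): no bracket -> illegal
(2,7): flips 1 -> legal
(3,5): flips 1 -> legal
(4,7): flips 1 -> legal
(5,6): flips 2 -> legal
(5,7): no bracket -> illegal
(6,3): flips 1 -> legal
(6,5): flips 2 -> legal
(6,6): flips 1 -> legal
(7,3): no bracket -> illegal
(7,4): flips 2 -> legal
(7,5): flips 1 -> legal
B mobility = 13
-- W to move --
(2,1): flips 2 -> legal
(2,2): flips 2 -> legal
(2,3): no bracket -> illegal
(3,1): flips 2 -> legal
(3,5): flips 1 -> legal
(4,1): no bracket -> illegal
(4,2): flips 5 -> legal
(5,2): flips 2 -> legal
(5,6): flips 1 -> legal
(6,2): no bracket -> illegal
(6,3): no bracket -> illegal
W mobility = 7

Answer: B=13 W=7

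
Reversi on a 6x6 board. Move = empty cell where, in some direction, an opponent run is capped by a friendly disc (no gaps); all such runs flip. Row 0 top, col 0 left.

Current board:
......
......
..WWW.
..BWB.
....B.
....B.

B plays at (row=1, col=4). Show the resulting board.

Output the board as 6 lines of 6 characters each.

Answer: ......
....B.
..WBB.
..BWB.
....B.
....B.

Derivation:
Place B at (1,4); scan 8 dirs for brackets.
Dir NW: first cell '.' (not opp) -> no flip
Dir N: first cell '.' (not opp) -> no flip
Dir NE: first cell '.' (not opp) -> no flip
Dir W: first cell '.' (not opp) -> no flip
Dir E: first cell '.' (not opp) -> no flip
Dir SW: opp run (2,3) capped by B -> flip
Dir S: opp run (2,4) capped by B -> flip
Dir SE: first cell '.' (not opp) -> no flip
All flips: (2,3) (2,4)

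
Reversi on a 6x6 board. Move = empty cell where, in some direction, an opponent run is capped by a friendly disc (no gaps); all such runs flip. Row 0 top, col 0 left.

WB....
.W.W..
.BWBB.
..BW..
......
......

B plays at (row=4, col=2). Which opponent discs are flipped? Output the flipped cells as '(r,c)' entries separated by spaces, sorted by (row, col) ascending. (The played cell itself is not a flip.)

Answer: (3,3)

Derivation:
Dir NW: first cell '.' (not opp) -> no flip
Dir N: first cell 'B' (not opp) -> no flip
Dir NE: opp run (3,3) capped by B -> flip
Dir W: first cell '.' (not opp) -> no flip
Dir E: first cell '.' (not opp) -> no flip
Dir SW: first cell '.' (not opp) -> no flip
Dir S: first cell '.' (not opp) -> no flip
Dir SE: first cell '.' (not opp) -> no flip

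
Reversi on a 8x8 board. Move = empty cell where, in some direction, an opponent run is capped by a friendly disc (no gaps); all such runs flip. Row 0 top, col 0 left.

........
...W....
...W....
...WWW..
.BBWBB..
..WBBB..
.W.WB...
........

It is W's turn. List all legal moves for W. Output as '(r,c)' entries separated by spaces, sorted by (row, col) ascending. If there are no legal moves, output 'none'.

Answer: (3,0) (3,2) (3,6) (4,0) (4,6) (5,1) (5,6) (6,2) (6,5) (6,6) (7,4)

Derivation:
(3,0): flips 1 -> legal
(3,1): no bracket -> illegal
(3,2): flips 1 -> legal
(3,6): flips 2 -> legal
(4,0): flips 2 -> legal
(4,6): flips 2 -> legal
(5,0): no bracket -> illegal
(5,1): flips 1 -> legal
(5,6): flips 4 -> legal
(6,2): flips 2 -> legal
(6,5): flips 4 -> legal
(6,6): flips 2 -> legal
(7,3): no bracket -> illegal
(7,4): flips 3 -> legal
(7,5): no bracket -> illegal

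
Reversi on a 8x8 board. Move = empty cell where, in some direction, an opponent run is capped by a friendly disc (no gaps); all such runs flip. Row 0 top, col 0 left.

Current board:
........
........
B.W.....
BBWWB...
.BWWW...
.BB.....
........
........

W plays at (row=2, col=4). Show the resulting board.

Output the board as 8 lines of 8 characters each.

Answer: ........
........
B.W.W...
BBWWW...
.BWWW...
.BB.....
........
........

Derivation:
Place W at (2,4); scan 8 dirs for brackets.
Dir NW: first cell '.' (not opp) -> no flip
Dir N: first cell '.' (not opp) -> no flip
Dir NE: first cell '.' (not opp) -> no flip
Dir W: first cell '.' (not opp) -> no flip
Dir E: first cell '.' (not opp) -> no flip
Dir SW: first cell 'W' (not opp) -> no flip
Dir S: opp run (3,4) capped by W -> flip
Dir SE: first cell '.' (not opp) -> no flip
All flips: (3,4)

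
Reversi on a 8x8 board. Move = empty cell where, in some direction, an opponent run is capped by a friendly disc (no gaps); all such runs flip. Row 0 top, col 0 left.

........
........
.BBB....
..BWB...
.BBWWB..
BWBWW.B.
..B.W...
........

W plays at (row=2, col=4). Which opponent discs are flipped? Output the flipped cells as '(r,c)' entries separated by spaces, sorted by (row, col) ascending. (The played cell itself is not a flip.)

Dir NW: first cell '.' (not opp) -> no flip
Dir N: first cell '.' (not opp) -> no flip
Dir NE: first cell '.' (not opp) -> no flip
Dir W: opp run (2,3) (2,2) (2,1), next='.' -> no flip
Dir E: first cell '.' (not opp) -> no flip
Dir SW: first cell 'W' (not opp) -> no flip
Dir S: opp run (3,4) capped by W -> flip
Dir SE: first cell '.' (not opp) -> no flip

Answer: (3,4)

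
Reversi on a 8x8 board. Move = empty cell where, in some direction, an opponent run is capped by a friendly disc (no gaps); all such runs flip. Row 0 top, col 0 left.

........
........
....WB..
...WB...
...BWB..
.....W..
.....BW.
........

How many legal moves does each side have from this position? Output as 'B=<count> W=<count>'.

-- B to move --
(1,3): no bracket -> illegal
(1,4): flips 1 -> legal
(1,5): no bracket -> illegal
(2,2): no bracket -> illegal
(2,3): flips 2 -> legal
(3,2): flips 1 -> legal
(3,5): no bracket -> illegal
(4,2): no bracket -> illegal
(4,6): no bracket -> illegal
(5,3): no bracket -> illegal
(5,4): flips 1 -> legal
(5,6): no bracket -> illegal
(5,7): no bracket -> illegal
(6,4): no bracket -> illegal
(6,7): flips 1 -> legal
(7,5): no bracket -> illegal
(7,6): no bracket -> illegal
(7,7): no bracket -> illegal
B mobility = 5
-- W to move --
(1,4): no bracket -> illegal
(1,5): no bracket -> illegal
(1,6): no bracket -> illegal
(2,3): no bracket -> illegal
(2,6): flips 1 -> legal
(3,2): no bracket -> illegal
(3,5): flips 2 -> legal
(3,6): no bracket -> illegal
(4,2): flips 1 -> legal
(4,6): flips 1 -> legal
(5,2): no bracket -> illegal
(5,3): flips 1 -> legal
(5,4): no bracket -> illegal
(5,6): no bracket -> illegal
(6,4): flips 1 -> legal
(7,4): no bracket -> illegal
(7,5): flips 1 -> legal
(7,6): no bracket -> illegal
W mobility = 7

Answer: B=5 W=7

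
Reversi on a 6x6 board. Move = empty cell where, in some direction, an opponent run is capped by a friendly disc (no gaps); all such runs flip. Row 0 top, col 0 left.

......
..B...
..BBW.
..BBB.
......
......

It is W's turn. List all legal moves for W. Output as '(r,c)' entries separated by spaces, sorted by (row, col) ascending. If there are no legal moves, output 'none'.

(0,1): no bracket -> illegal
(0,2): no bracket -> illegal
(0,3): no bracket -> illegal
(1,1): no bracket -> illegal
(1,3): no bracket -> illegal
(1,4): no bracket -> illegal
(2,1): flips 2 -> legal
(2,5): no bracket -> illegal
(3,1): no bracket -> illegal
(3,5): no bracket -> illegal
(4,1): no bracket -> illegal
(4,2): flips 1 -> legal
(4,3): no bracket -> illegal
(4,4): flips 1 -> legal
(4,5): no bracket -> illegal

Answer: (2,1) (4,2) (4,4)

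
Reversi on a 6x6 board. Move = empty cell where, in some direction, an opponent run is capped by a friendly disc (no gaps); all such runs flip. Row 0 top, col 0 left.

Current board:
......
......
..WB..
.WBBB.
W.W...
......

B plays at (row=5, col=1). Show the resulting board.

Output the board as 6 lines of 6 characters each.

Answer: ......
......
..WB..
.WBBB.
W.B...
.B....

Derivation:
Place B at (5,1); scan 8 dirs for brackets.
Dir NW: opp run (4,0), next=edge -> no flip
Dir N: first cell '.' (not opp) -> no flip
Dir NE: opp run (4,2) capped by B -> flip
Dir W: first cell '.' (not opp) -> no flip
Dir E: first cell '.' (not opp) -> no flip
Dir SW: edge -> no flip
Dir S: edge -> no flip
Dir SE: edge -> no flip
All flips: (4,2)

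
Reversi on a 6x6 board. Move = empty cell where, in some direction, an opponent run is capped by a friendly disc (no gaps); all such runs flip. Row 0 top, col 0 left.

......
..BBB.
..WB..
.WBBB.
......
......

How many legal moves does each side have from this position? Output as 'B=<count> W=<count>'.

-- B to move --
(1,1): flips 1 -> legal
(2,0): no bracket -> illegal
(2,1): flips 1 -> legal
(3,0): flips 1 -> legal
(4,0): flips 2 -> legal
(4,1): no bracket -> illegal
(4,2): no bracket -> illegal
B mobility = 4
-- W to move --
(0,1): no bracket -> illegal
(0,2): flips 1 -> legal
(0,3): no bracket -> illegal
(0,4): flips 1 -> legal
(0,5): no bracket -> illegal
(1,1): no bracket -> illegal
(1,5): no bracket -> illegal
(2,1): no bracket -> illegal
(2,4): flips 1 -> legal
(2,5): no bracket -> illegal
(3,5): flips 3 -> legal
(4,1): no bracket -> illegal
(4,2): flips 1 -> legal
(4,3): no bracket -> illegal
(4,4): flips 1 -> legal
(4,5): no bracket -> illegal
W mobility = 6

Answer: B=4 W=6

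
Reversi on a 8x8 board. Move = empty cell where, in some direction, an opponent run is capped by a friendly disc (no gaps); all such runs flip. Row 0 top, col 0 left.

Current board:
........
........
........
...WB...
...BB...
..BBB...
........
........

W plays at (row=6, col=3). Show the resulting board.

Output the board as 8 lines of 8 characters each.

Place W at (6,3); scan 8 dirs for brackets.
Dir NW: opp run (5,2), next='.' -> no flip
Dir N: opp run (5,3) (4,3) capped by W -> flip
Dir NE: opp run (5,4), next='.' -> no flip
Dir W: first cell '.' (not opp) -> no flip
Dir E: first cell '.' (not opp) -> no flip
Dir SW: first cell '.' (not opp) -> no flip
Dir S: first cell '.' (not opp) -> no flip
Dir SE: first cell '.' (not opp) -> no flip
All flips: (4,3) (5,3)

Answer: ........
........
........
...WB...
...WB...
..BWB...
...W....
........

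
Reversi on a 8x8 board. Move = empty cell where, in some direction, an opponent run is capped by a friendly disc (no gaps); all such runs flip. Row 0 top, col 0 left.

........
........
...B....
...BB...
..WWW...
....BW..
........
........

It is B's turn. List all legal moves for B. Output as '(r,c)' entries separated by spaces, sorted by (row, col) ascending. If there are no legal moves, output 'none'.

(3,1): no bracket -> illegal
(3,2): flips 1 -> legal
(3,5): no bracket -> illegal
(4,1): no bracket -> illegal
(4,5): no bracket -> illegal
(4,6): no bracket -> illegal
(5,1): flips 1 -> legal
(5,2): flips 1 -> legal
(5,3): flips 1 -> legal
(5,6): flips 1 -> legal
(6,4): no bracket -> illegal
(6,5): no bracket -> illegal
(6,6): flips 2 -> legal

Answer: (3,2) (5,1) (5,2) (5,3) (5,6) (6,6)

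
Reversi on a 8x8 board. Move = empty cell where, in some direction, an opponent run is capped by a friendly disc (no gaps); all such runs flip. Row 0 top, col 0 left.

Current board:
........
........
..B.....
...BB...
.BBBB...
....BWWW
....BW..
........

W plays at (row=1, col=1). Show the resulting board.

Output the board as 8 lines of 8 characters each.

Answer: ........
.W......
..W.....
...WB...
.BBBW...
....BWWW
....BW..
........

Derivation:
Place W at (1,1); scan 8 dirs for brackets.
Dir NW: first cell '.' (not opp) -> no flip
Dir N: first cell '.' (not opp) -> no flip
Dir NE: first cell '.' (not opp) -> no flip
Dir W: first cell '.' (not opp) -> no flip
Dir E: first cell '.' (not opp) -> no flip
Dir SW: first cell '.' (not opp) -> no flip
Dir S: first cell '.' (not opp) -> no flip
Dir SE: opp run (2,2) (3,3) (4,4) capped by W -> flip
All flips: (2,2) (3,3) (4,4)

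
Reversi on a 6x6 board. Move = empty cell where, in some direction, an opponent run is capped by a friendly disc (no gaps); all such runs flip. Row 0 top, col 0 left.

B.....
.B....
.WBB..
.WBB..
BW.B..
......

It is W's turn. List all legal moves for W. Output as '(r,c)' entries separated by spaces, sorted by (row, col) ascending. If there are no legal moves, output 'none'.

(0,1): flips 1 -> legal
(0,2): no bracket -> illegal
(1,0): no bracket -> illegal
(1,2): no bracket -> illegal
(1,3): flips 1 -> legal
(1,4): flips 2 -> legal
(2,0): no bracket -> illegal
(2,4): flips 2 -> legal
(3,0): no bracket -> illegal
(3,4): flips 2 -> legal
(4,2): no bracket -> illegal
(4,4): no bracket -> illegal
(5,0): no bracket -> illegal
(5,1): no bracket -> illegal
(5,2): no bracket -> illegal
(5,3): no bracket -> illegal
(5,4): flips 2 -> legal

Answer: (0,1) (1,3) (1,4) (2,4) (3,4) (5,4)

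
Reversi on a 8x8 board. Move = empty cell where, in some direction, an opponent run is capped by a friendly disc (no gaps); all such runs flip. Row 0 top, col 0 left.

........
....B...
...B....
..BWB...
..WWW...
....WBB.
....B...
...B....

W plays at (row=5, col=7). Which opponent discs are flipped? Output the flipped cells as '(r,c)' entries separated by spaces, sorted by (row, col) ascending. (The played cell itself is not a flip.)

Answer: (5,5) (5,6)

Derivation:
Dir NW: first cell '.' (not opp) -> no flip
Dir N: first cell '.' (not opp) -> no flip
Dir NE: edge -> no flip
Dir W: opp run (5,6) (5,5) capped by W -> flip
Dir E: edge -> no flip
Dir SW: first cell '.' (not opp) -> no flip
Dir S: first cell '.' (not opp) -> no flip
Dir SE: edge -> no flip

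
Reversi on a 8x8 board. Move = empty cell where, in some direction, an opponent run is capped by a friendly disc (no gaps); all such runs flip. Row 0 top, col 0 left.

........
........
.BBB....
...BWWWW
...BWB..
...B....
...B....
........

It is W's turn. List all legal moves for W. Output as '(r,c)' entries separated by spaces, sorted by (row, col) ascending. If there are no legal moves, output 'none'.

(1,0): no bracket -> illegal
(1,1): flips 2 -> legal
(1,2): flips 1 -> legal
(1,3): no bracket -> illegal
(1,4): no bracket -> illegal
(2,0): no bracket -> illegal
(2,4): no bracket -> illegal
(3,0): no bracket -> illegal
(3,1): no bracket -> illegal
(3,2): flips 1 -> legal
(4,2): flips 1 -> legal
(4,6): flips 1 -> legal
(5,2): flips 1 -> legal
(5,4): flips 1 -> legal
(5,5): flips 1 -> legal
(5,6): flips 1 -> legal
(6,2): flips 1 -> legal
(6,4): no bracket -> illegal
(7,2): no bracket -> illegal
(7,3): no bracket -> illegal
(7,4): no bracket -> illegal

Answer: (1,1) (1,2) (3,2) (4,2) (4,6) (5,2) (5,4) (5,5) (5,6) (6,2)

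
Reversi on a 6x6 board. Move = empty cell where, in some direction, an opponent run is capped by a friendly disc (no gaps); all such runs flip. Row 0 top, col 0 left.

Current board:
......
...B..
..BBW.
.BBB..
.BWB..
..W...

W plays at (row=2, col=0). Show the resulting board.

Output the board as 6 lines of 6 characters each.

Answer: ......
...B..
W.BBW.
.WBB..
.BWB..
..W...

Derivation:
Place W at (2,0); scan 8 dirs for brackets.
Dir NW: edge -> no flip
Dir N: first cell '.' (not opp) -> no flip
Dir NE: first cell '.' (not opp) -> no flip
Dir W: edge -> no flip
Dir E: first cell '.' (not opp) -> no flip
Dir SW: edge -> no flip
Dir S: first cell '.' (not opp) -> no flip
Dir SE: opp run (3,1) capped by W -> flip
All flips: (3,1)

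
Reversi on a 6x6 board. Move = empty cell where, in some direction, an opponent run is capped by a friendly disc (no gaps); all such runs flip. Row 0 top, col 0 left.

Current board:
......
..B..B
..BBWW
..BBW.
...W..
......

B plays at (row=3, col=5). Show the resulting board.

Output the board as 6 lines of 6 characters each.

Place B at (3,5); scan 8 dirs for brackets.
Dir NW: opp run (2,4), next='.' -> no flip
Dir N: opp run (2,5) capped by B -> flip
Dir NE: edge -> no flip
Dir W: opp run (3,4) capped by B -> flip
Dir E: edge -> no flip
Dir SW: first cell '.' (not opp) -> no flip
Dir S: first cell '.' (not opp) -> no flip
Dir SE: edge -> no flip
All flips: (2,5) (3,4)

Answer: ......
..B..B
..BBWB
..BBBB
...W..
......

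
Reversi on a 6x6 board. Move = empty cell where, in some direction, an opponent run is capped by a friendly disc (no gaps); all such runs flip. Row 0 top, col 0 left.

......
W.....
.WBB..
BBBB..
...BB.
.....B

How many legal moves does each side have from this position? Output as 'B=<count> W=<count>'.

-- B to move --
(0,0): no bracket -> illegal
(0,1): no bracket -> illegal
(1,1): flips 1 -> legal
(1,2): flips 1 -> legal
(2,0): flips 1 -> legal
B mobility = 3
-- W to move --
(1,1): no bracket -> illegal
(1,2): no bracket -> illegal
(1,3): no bracket -> illegal
(1,4): no bracket -> illegal
(2,0): no bracket -> illegal
(2,4): flips 2 -> legal
(3,4): no bracket -> illegal
(3,5): no bracket -> illegal
(4,0): no bracket -> illegal
(4,1): flips 1 -> legal
(4,2): no bracket -> illegal
(4,5): no bracket -> illegal
(5,2): no bracket -> illegal
(5,3): no bracket -> illegal
(5,4): flips 2 -> legal
W mobility = 3

Answer: B=3 W=3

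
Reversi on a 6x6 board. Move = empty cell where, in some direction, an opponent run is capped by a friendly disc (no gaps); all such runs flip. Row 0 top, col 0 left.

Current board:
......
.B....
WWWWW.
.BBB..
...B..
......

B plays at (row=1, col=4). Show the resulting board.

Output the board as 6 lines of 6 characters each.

Answer: ......
.B..B.
WWWBW.
.BBB..
...B..
......

Derivation:
Place B at (1,4); scan 8 dirs for brackets.
Dir NW: first cell '.' (not opp) -> no flip
Dir N: first cell '.' (not opp) -> no flip
Dir NE: first cell '.' (not opp) -> no flip
Dir W: first cell '.' (not opp) -> no flip
Dir E: first cell '.' (not opp) -> no flip
Dir SW: opp run (2,3) capped by B -> flip
Dir S: opp run (2,4), next='.' -> no flip
Dir SE: first cell '.' (not opp) -> no flip
All flips: (2,3)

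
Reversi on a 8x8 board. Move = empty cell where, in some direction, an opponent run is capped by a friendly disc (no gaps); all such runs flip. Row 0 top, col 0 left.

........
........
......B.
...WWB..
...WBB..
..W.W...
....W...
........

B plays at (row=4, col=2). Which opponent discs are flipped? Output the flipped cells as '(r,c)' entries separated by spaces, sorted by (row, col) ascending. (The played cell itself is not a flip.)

Dir NW: first cell '.' (not opp) -> no flip
Dir N: first cell '.' (not opp) -> no flip
Dir NE: opp run (3,3), next='.' -> no flip
Dir W: first cell '.' (not opp) -> no flip
Dir E: opp run (4,3) capped by B -> flip
Dir SW: first cell '.' (not opp) -> no flip
Dir S: opp run (5,2), next='.' -> no flip
Dir SE: first cell '.' (not opp) -> no flip

Answer: (4,3)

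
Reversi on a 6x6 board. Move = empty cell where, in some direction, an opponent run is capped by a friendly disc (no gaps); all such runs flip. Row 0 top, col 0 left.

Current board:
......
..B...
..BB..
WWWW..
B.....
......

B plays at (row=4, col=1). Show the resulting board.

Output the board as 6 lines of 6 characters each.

Place B at (4,1); scan 8 dirs for brackets.
Dir NW: opp run (3,0), next=edge -> no flip
Dir N: opp run (3,1), next='.' -> no flip
Dir NE: opp run (3,2) capped by B -> flip
Dir W: first cell 'B' (not opp) -> no flip
Dir E: first cell '.' (not opp) -> no flip
Dir SW: first cell '.' (not opp) -> no flip
Dir S: first cell '.' (not opp) -> no flip
Dir SE: first cell '.' (not opp) -> no flip
All flips: (3,2)

Answer: ......
..B...
..BB..
WWBW..
BB....
......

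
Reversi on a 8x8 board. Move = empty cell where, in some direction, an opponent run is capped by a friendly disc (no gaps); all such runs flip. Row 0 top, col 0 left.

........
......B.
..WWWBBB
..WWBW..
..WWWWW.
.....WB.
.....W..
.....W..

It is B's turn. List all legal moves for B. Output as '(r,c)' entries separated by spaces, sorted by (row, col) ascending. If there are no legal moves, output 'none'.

(1,1): no bracket -> illegal
(1,2): flips 1 -> legal
(1,3): no bracket -> illegal
(1,4): flips 1 -> legal
(1,5): no bracket -> illegal
(2,1): flips 3 -> legal
(3,1): flips 2 -> legal
(3,6): flips 2 -> legal
(3,7): no bracket -> illegal
(4,1): no bracket -> illegal
(4,7): no bracket -> illegal
(5,1): no bracket -> illegal
(5,2): flips 1 -> legal
(5,3): flips 2 -> legal
(5,4): flips 2 -> legal
(5,7): no bracket -> illegal
(6,4): no bracket -> illegal
(6,6): no bracket -> illegal
(7,4): flips 1 -> legal
(7,6): no bracket -> illegal

Answer: (1,2) (1,4) (2,1) (3,1) (3,6) (5,2) (5,3) (5,4) (7,4)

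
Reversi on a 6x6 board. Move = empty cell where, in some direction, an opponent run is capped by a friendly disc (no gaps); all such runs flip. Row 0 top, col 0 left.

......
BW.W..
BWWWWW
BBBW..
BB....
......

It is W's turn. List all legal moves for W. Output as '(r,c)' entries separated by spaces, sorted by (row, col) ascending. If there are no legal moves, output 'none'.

Answer: (4,2) (4,3) (5,0) (5,1)

Derivation:
(0,0): no bracket -> illegal
(0,1): no bracket -> illegal
(4,2): flips 1 -> legal
(4,3): flips 1 -> legal
(5,0): flips 2 -> legal
(5,1): flips 2 -> legal
(5,2): no bracket -> illegal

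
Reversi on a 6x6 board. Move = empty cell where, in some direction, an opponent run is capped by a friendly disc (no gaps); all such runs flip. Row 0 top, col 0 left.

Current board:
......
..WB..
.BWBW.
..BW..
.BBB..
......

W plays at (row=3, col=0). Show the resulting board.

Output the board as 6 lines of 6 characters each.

Answer: ......
..WB..
.WWBW.
W.BW..
.BBB..
......

Derivation:
Place W at (3,0); scan 8 dirs for brackets.
Dir NW: edge -> no flip
Dir N: first cell '.' (not opp) -> no flip
Dir NE: opp run (2,1) capped by W -> flip
Dir W: edge -> no flip
Dir E: first cell '.' (not opp) -> no flip
Dir SW: edge -> no flip
Dir S: first cell '.' (not opp) -> no flip
Dir SE: opp run (4,1), next='.' -> no flip
All flips: (2,1)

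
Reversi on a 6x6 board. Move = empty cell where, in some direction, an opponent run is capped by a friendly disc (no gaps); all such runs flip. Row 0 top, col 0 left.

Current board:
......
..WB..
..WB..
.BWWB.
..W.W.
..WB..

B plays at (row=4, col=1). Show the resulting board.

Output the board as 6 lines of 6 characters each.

Answer: ......
..WB..
..WB..
.BBWB.
.BW.W.
..WB..

Derivation:
Place B at (4,1); scan 8 dirs for brackets.
Dir NW: first cell '.' (not opp) -> no flip
Dir N: first cell 'B' (not opp) -> no flip
Dir NE: opp run (3,2) capped by B -> flip
Dir W: first cell '.' (not opp) -> no flip
Dir E: opp run (4,2), next='.' -> no flip
Dir SW: first cell '.' (not opp) -> no flip
Dir S: first cell '.' (not opp) -> no flip
Dir SE: opp run (5,2), next=edge -> no flip
All flips: (3,2)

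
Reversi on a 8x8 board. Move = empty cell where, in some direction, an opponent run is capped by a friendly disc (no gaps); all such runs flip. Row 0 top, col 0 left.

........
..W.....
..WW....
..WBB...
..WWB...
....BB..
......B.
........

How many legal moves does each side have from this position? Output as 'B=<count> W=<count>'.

-- B to move --
(0,1): flips 2 -> legal
(0,2): no bracket -> illegal
(0,3): no bracket -> illegal
(1,1): flips 1 -> legal
(1,3): flips 1 -> legal
(1,4): no bracket -> illegal
(2,1): flips 2 -> legal
(2,4): no bracket -> illegal
(3,1): flips 1 -> legal
(4,1): flips 2 -> legal
(5,1): flips 1 -> legal
(5,2): flips 1 -> legal
(5,3): flips 1 -> legal
B mobility = 9
-- W to move --
(2,4): flips 1 -> legal
(2,5): flips 1 -> legal
(3,5): flips 2 -> legal
(4,5): flips 2 -> legal
(4,6): no bracket -> illegal
(5,3): no bracket -> illegal
(5,6): no bracket -> illegal
(5,7): no bracket -> illegal
(6,3): no bracket -> illegal
(6,4): no bracket -> illegal
(6,5): flips 1 -> legal
(6,7): no bracket -> illegal
(7,5): no bracket -> illegal
(7,6): no bracket -> illegal
(7,7): flips 4 -> legal
W mobility = 6

Answer: B=9 W=6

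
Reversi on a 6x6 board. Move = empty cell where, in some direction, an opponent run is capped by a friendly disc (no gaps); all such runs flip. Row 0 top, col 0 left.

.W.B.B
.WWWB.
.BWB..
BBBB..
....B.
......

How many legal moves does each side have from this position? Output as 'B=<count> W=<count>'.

-- B to move --
(0,0): flips 2 -> legal
(0,2): flips 2 -> legal
(0,4): flips 2 -> legal
(1,0): flips 3 -> legal
(2,0): no bracket -> illegal
(2,4): no bracket -> illegal
B mobility = 4
-- W to move --
(0,2): no bracket -> illegal
(0,4): no bracket -> illegal
(1,0): no bracket -> illegal
(1,5): flips 1 -> legal
(2,0): flips 1 -> legal
(2,4): flips 1 -> legal
(2,5): no bracket -> illegal
(3,4): flips 1 -> legal
(3,5): no bracket -> illegal
(4,0): flips 1 -> legal
(4,1): flips 2 -> legal
(4,2): flips 1 -> legal
(4,3): flips 2 -> legal
(4,5): no bracket -> illegal
(5,3): no bracket -> illegal
(5,4): no bracket -> illegal
(5,5): flips 2 -> legal
W mobility = 9

Answer: B=4 W=9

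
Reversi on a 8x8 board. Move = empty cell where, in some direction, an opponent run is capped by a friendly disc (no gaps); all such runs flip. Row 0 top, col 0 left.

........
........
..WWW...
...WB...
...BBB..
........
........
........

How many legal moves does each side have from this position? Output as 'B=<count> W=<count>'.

Answer: B=5 W=5

Derivation:
-- B to move --
(1,1): flips 2 -> legal
(1,2): flips 1 -> legal
(1,3): flips 2 -> legal
(1,4): flips 1 -> legal
(1,5): no bracket -> illegal
(2,1): no bracket -> illegal
(2,5): no bracket -> illegal
(3,1): no bracket -> illegal
(3,2): flips 1 -> legal
(3,5): no bracket -> illegal
(4,2): no bracket -> illegal
B mobility = 5
-- W to move --
(2,5): no bracket -> illegal
(3,2): no bracket -> illegal
(3,5): flips 1 -> legal
(3,6): no bracket -> illegal
(4,2): no bracket -> illegal
(4,6): no bracket -> illegal
(5,2): no bracket -> illegal
(5,3): flips 1 -> legal
(5,4): flips 2 -> legal
(5,5): flips 1 -> legal
(5,6): flips 2 -> legal
W mobility = 5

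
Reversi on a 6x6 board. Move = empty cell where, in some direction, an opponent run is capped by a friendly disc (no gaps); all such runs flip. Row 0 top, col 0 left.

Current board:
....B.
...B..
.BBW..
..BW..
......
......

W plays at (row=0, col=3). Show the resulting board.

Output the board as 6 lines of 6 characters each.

Place W at (0,3); scan 8 dirs for brackets.
Dir NW: edge -> no flip
Dir N: edge -> no flip
Dir NE: edge -> no flip
Dir W: first cell '.' (not opp) -> no flip
Dir E: opp run (0,4), next='.' -> no flip
Dir SW: first cell '.' (not opp) -> no flip
Dir S: opp run (1,3) capped by W -> flip
Dir SE: first cell '.' (not opp) -> no flip
All flips: (1,3)

Answer: ...WB.
...W..
.BBW..
..BW..
......
......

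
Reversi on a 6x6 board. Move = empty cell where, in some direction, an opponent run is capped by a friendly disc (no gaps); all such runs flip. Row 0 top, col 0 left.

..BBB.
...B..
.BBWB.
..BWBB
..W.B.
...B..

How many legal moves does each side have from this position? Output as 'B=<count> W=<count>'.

Answer: B=6 W=9

Derivation:
-- B to move --
(1,2): flips 1 -> legal
(1,4): flips 1 -> legal
(3,1): flips 1 -> legal
(4,1): no bracket -> illegal
(4,3): flips 2 -> legal
(5,1): flips 2 -> legal
(5,2): flips 1 -> legal
B mobility = 6
-- W to move --
(0,1): no bracket -> illegal
(0,5): no bracket -> illegal
(1,0): no bracket -> illegal
(1,1): flips 1 -> legal
(1,2): flips 2 -> legal
(1,4): no bracket -> illegal
(1,5): flips 1 -> legal
(2,0): flips 2 -> legal
(2,5): flips 1 -> legal
(3,0): no bracket -> illegal
(3,1): flips 1 -> legal
(4,1): flips 1 -> legal
(4,3): no bracket -> illegal
(4,5): flips 1 -> legal
(5,2): no bracket -> illegal
(5,4): no bracket -> illegal
(5,5): flips 1 -> legal
W mobility = 9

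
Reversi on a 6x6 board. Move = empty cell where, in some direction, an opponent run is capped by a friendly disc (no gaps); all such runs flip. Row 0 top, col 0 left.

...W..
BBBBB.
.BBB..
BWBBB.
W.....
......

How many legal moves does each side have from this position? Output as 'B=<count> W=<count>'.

Answer: B=2 W=6

Derivation:
-- B to move --
(0,2): no bracket -> illegal
(0,4): no bracket -> illegal
(2,0): no bracket -> illegal
(4,1): flips 1 -> legal
(4,2): no bracket -> illegal
(5,0): flips 1 -> legal
(5,1): no bracket -> illegal
B mobility = 2
-- W to move --
(0,0): no bracket -> illegal
(0,1): flips 2 -> legal
(0,2): no bracket -> illegal
(0,4): flips 2 -> legal
(0,5): no bracket -> illegal
(1,5): no bracket -> illegal
(2,0): flips 1 -> legal
(2,4): no bracket -> illegal
(2,5): flips 1 -> legal
(3,5): flips 3 -> legal
(4,1): no bracket -> illegal
(4,2): no bracket -> illegal
(4,3): flips 3 -> legal
(4,4): no bracket -> illegal
(4,5): no bracket -> illegal
W mobility = 6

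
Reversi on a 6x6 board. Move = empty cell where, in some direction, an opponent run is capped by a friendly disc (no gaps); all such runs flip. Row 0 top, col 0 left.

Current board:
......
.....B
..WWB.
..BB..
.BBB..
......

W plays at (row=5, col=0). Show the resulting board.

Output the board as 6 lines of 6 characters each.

Answer: ......
.....B
..WWB.
..WB..
.WBB..
W.....

Derivation:
Place W at (5,0); scan 8 dirs for brackets.
Dir NW: edge -> no flip
Dir N: first cell '.' (not opp) -> no flip
Dir NE: opp run (4,1) (3,2) capped by W -> flip
Dir W: edge -> no flip
Dir E: first cell '.' (not opp) -> no flip
Dir SW: edge -> no flip
Dir S: edge -> no flip
Dir SE: edge -> no flip
All flips: (3,2) (4,1)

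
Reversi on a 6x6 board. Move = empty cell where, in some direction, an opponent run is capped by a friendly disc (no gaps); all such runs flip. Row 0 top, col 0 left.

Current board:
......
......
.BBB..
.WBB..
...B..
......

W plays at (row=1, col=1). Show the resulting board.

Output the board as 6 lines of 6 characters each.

Answer: ......
.W....
.WBB..
.WBB..
...B..
......

Derivation:
Place W at (1,1); scan 8 dirs for brackets.
Dir NW: first cell '.' (not opp) -> no flip
Dir N: first cell '.' (not opp) -> no flip
Dir NE: first cell '.' (not opp) -> no flip
Dir W: first cell '.' (not opp) -> no flip
Dir E: first cell '.' (not opp) -> no flip
Dir SW: first cell '.' (not opp) -> no flip
Dir S: opp run (2,1) capped by W -> flip
Dir SE: opp run (2,2) (3,3), next='.' -> no flip
All flips: (2,1)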